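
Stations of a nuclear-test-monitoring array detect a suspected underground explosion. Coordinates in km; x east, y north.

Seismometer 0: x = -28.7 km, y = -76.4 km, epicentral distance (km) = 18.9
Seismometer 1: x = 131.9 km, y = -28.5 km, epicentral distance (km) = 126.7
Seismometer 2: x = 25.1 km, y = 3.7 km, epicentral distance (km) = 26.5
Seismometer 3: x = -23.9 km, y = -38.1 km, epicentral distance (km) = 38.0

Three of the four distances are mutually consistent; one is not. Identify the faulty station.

Seismometer 0

Solve using three stations at a time. Using Seismometer 1, Seismometer 2, Seismometer 3 (subtract circle equations pairwise → linear system) gives (x, y) ≈ (6.0, -14.6).
Distances from that point to each station vs reported:
  Seismometer 0: calculated 70.8 vs reported 18.9 → residual 51.9 km
  Seismometer 1: calculated 126.7 vs reported 126.7 → residual 0.0 km
  Seismometer 2: calculated 26.5 vs reported 26.5 → residual 0.0 km
  Seismometer 3: calculated 38.0 vs reported 38.0 → residual 0.0 km
Seismometer 1, Seismometer 2, Seismometer 3 are mutually consistent (residuals ≈ 0); Seismometer 0 is off by 51.9 km.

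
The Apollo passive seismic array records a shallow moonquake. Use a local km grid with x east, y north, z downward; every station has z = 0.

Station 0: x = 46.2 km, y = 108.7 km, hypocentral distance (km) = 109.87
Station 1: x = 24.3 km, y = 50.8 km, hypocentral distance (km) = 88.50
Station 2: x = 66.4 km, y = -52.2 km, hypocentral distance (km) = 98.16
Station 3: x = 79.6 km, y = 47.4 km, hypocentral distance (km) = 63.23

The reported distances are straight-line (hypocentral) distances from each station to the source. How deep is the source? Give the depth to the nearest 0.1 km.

58.6 km

Each station gives a sphere (x−x_i)² + (y−y_i)² + z² = d_i² (stations at z=0).
Subtracting the Station 0 sphere from Station 1 and Station 2: z² cancels, leaving linear equations in x and y:
-43.8 x − 115.8 y = -6539.83
40.4 x − 321.8 y = -4380.30
Solving: x ≈ 85.083, y ≈ 24.294 km (keep extra digits for the depth step; rounded: 85.1, 24.3).
Then from the Station 0 sphere: z² = 109.87² − (x − 46.2)² − (y − 108.7)² with x = 85.083, y = 24.294, so z ≈ 58.610 ≈ 58.6 km.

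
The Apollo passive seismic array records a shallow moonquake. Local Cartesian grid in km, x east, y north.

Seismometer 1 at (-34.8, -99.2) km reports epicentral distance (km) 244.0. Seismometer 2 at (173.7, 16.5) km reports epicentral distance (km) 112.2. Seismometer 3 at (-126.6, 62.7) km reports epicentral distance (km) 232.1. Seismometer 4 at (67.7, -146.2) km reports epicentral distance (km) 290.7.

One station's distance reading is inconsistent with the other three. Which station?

Seismometer 4

Solve using three stations at a time. Using Seismometer 1, Seismometer 2, Seismometer 3 (subtract circle equations pairwise → linear system) gives (x, y) ≈ (102.0, 102.8).
Distances from that point to each station vs reported:
  Seismometer 1: calculated 244.0 vs reported 244.0 → residual 0.0 km
  Seismometer 2: calculated 112.2 vs reported 112.2 → residual 0.0 km
  Seismometer 3: calculated 232.1 vs reported 232.1 → residual 0.0 km
  Seismometer 4: calculated 251.4 vs reported 290.7 → residual 39.3 km
Seismometer 1, Seismometer 2, Seismometer 3 are mutually consistent (residuals ≈ 0); Seismometer 4 is off by 39.3 km.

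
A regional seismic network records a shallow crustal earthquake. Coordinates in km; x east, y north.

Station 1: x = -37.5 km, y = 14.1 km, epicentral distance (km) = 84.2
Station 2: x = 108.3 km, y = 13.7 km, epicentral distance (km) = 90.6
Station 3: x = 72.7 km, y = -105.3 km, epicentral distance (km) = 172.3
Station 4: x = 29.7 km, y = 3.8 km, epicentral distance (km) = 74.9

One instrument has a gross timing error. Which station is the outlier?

Station 4

Solve using three stations at a time. Using Station 1, Station 2, Station 3 (subtract circle equations pairwise → linear system) gives (x, y) ≈ (31.7, 62.0).
Distances from that point to each station vs reported:
  Station 1: calculated 84.2 vs reported 84.2 → residual 0.0 km
  Station 2: calculated 90.6 vs reported 90.6 → residual 0.0 km
  Station 3: calculated 172.3 vs reported 172.3 → residual 0.0 km
  Station 4: calculated 58.3 vs reported 74.9 → residual 16.6 km
Station 1, Station 2, Station 3 are mutually consistent (residuals ≈ 0); Station 4 is off by 16.6 km.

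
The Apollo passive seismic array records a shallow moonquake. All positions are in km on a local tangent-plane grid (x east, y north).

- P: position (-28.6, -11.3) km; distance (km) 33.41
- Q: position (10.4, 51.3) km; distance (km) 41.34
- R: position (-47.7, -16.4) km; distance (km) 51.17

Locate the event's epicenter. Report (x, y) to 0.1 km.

(-6.1, 13.4)

Circle about each station: (x + 28.6)² + (y + 11.3)² = 33.41²; (x − 10.4)² + (y − 51.3)² = 41.34²; (x + 47.7)² + (y + 16.4)² = 51.17².
Subtracting pairs of circle equations eliminates x²+y² and gives linear equations (the radical axes):
78.0 x + 125.2 y = 1201.43
-38.2 x − 10.2 y = 96.46
Solving the 2×2 system: x ≈ -6.1, y ≈ 13.4 km.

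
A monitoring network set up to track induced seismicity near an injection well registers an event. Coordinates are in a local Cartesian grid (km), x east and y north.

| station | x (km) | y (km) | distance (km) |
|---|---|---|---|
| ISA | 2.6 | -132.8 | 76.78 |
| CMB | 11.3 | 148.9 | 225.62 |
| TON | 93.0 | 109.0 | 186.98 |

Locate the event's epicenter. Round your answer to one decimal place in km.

51.0 km east, -73.2 km north

Circle about each station: (x − 2.6)² + (y + 132.8)² = 76.78²; (x − 11.3)² + (y − 148.9)² = 225.62²; (x − 93.0)² + (y − 109.0)² = 186.98².
Subtracting pairs of circle equations eliminates x²+y² and gives linear equations (the radical axes):
17.4 x + 563.4 y = -40352.92
180.8 x + 483.6 y = -26178.95
Solving the 2×2 system: x ≈ 51.0, y ≈ -73.2 km.
Check against ISA (with the unrounded x, y): √((x − 2.6)²+(y + 132.8)²) = 76.78 ≈ 76.78 km. ✓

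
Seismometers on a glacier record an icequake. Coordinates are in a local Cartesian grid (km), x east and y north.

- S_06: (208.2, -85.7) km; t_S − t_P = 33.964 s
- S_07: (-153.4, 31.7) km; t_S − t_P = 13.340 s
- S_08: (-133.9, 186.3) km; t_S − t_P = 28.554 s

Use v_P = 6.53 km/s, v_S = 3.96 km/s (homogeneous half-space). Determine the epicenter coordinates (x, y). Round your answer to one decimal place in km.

Distance from S−P lag: d = Δt · v_P v_S / (v_P − v_S) = Δt · (6.53·3.96)/(6.53−3.96) ≈ 10.0618·Δt.
So d_S_06 = 341.74, d_S_07 = 134.22, d_S_08 = 287.30 km.
Circle about each station: (x − 208.2)² + (y + 85.7)² = 341.74²; (x + 153.4)² + (y − 31.7)² = 134.22²; (x + 133.9)² + (y − 186.3)² = 287.30².
Subtracting the S_06 equation from the S_07 and S_08 equations removes the quadratic terms:
-723.2 x + 234.8 y = 72615.94
-684.2 x + 544.0 y = 36190.11
Solving the 2×2 system: x ≈ -133.2, y ≈ -101.0 km.

x ≈ -133.2 km, y ≈ -101.0 km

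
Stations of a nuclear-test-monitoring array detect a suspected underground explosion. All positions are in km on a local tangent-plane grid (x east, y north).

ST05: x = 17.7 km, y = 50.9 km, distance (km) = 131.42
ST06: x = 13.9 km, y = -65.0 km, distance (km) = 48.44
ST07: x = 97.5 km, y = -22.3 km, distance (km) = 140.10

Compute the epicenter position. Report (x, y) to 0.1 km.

Circle about each station: (x − 17.7)² + (y − 50.9)² = 131.42²; (x − 13.9)² + (y + 65.0)² = 48.44²; (x − 97.5)² + (y + 22.3)² = 140.10².
Subtracting the ST05 equation from the ST06 and ST07 equations removes the quadratic terms:
-7.6 x − 231.8 y = 16438.89
159.6 x − 146.4 y = 4742.65
Solving the 2×2 system: x ≈ -34.3, y ≈ -69.8 km.

(-34.3, -69.8)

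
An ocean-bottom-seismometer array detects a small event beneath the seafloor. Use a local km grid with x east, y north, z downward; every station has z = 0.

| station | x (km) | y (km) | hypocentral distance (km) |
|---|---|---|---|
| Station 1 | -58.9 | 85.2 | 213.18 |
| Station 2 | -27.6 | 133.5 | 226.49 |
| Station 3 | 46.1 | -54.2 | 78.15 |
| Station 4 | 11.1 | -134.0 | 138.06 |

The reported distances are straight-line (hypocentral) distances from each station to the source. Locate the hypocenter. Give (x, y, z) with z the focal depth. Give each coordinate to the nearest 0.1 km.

(101.0, -44.7, 54.8)

Each station gives a sphere (x−x_i)² + (y−y_i)² + z² = d_i² (stations at z=0).
Subtracting the Station 1 sphere from Station 2 and Station 3: z² cancels, leaving linear equations in x and y:
62.6 x + 96.6 y = 2003.75
210.0 x − 278.8 y = 33672.89
Solving: x ≈ 100.995, y ≈ -44.705 km (keep extra digits for the depth step; rounded: 101.0, -44.7).
Then from the Station 1 sphere: z² = 213.18² − (x + 58.9)² − (y − 85.2)² with x = 100.995, y = -44.705, so z ≈ 54.809 ≈ 54.8 km.
Check against Station 4 (with the unrounded solution): distance 138.05 ≈ 138.06 km. ✓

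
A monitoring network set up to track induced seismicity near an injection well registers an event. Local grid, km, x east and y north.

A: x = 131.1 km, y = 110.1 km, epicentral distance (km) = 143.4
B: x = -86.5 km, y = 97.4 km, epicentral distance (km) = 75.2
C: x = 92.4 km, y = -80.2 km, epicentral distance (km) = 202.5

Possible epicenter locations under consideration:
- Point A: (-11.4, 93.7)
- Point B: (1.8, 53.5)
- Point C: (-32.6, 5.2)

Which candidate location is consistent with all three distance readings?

For each candidate, compare |candidate − station| to the reported distance:
Point A: residuals A 0.0, B 0.0, C 0.0 → max 0.0 km
Point B: residuals A 2.3, B 23.4, C 41.0 → max 41.0 km
Point C: residuals A 51.0, B 31.6, C 51.1 → max 51.1 km
Only Point A has all residuals ≈ 0.

Point A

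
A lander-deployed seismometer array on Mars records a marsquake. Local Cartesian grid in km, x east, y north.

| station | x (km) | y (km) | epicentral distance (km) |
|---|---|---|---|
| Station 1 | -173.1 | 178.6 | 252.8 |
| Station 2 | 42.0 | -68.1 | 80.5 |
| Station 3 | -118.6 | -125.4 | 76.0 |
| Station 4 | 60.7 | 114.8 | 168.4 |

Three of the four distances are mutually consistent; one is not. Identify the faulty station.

Station 3

Solve using three stations at a time. Using Station 1, Station 2, Station 4 (subtract circle equations pairwise → linear system) gives (x, y) ≈ (-27.9, -28.4).
Distances from that point to each station vs reported:
  Station 1: calculated 252.8 vs reported 252.8 → residual 0.0 km
  Station 2: calculated 80.4 vs reported 80.5 → residual 0.1 km
  Station 3: calculated 132.8 vs reported 76.0 → residual 56.8 km
  Station 4: calculated 168.4 vs reported 168.4 → residual 0.0 km
Station 1, Station 2, Station 4 are mutually consistent (residuals ≈ 0); Station 3 is off by 56.8 km.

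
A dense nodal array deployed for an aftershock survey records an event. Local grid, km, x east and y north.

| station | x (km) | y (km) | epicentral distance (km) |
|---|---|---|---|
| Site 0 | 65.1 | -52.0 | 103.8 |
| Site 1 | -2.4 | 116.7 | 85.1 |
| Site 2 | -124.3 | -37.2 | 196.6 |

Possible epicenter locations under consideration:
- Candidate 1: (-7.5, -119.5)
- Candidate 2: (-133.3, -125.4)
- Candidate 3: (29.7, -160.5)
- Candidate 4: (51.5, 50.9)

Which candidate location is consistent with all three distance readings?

For each candidate, compare |candidate − station| to the reported distance:
Candidate 1: residuals Site 0 4.7, Site 1 151.2, Site 2 53.7 → max 151.2 km
Candidate 2: residuals Site 0 107.7, Site 1 190.1, Site 2 107.9 → max 190.1 km
Candidate 3: residuals Site 0 10.3, Site 1 194.0, Site 2 0.7 → max 194.0 km
Candidate 4: residuals Site 0 0.0, Site 1 0.0, Site 2 0.0 → max 0.0 km
Only Candidate 4 has all residuals ≈ 0.

Candidate 4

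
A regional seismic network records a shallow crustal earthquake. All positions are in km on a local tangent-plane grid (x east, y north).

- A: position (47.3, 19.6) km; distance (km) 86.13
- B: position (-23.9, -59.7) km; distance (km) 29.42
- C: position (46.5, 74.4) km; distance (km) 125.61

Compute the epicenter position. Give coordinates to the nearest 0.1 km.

Circle about each station: (x − 47.3)² + (y − 19.6)² = 86.13²; (x + 23.9)² + (y + 59.7)² = 29.42²; (x − 46.5)² + (y − 74.4)² = 125.61².
Subtracting the A equation from the B and C equations removes the quadratic terms:
-142.4 x − 158.6 y = 8066.69
-1.6 x + 109.6 y = -3283.34
Solving the 2×2 system: x ≈ -22.9, y ≈ -30.3 km.

(-22.9, -30.3)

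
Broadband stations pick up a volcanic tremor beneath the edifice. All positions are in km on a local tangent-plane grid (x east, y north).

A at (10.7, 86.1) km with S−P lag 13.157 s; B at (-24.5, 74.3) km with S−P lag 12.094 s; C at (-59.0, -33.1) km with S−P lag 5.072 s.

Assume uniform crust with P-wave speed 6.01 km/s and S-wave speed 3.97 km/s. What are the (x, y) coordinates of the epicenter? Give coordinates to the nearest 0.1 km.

Distance from S−P lag: d = Δt · v_P v_S / (v_P − v_S) = Δt · (6.01·3.97)/(6.01−3.97) ≈ 11.6959·Δt.
So d_A = 153.88, d_B = 141.45, d_C = 59.32 km.
Circle about each station: (x − 10.7)² + (y − 86.1)² = 153.88²; (x + 24.5)² + (y − 74.3)² = 141.45²; (x + 59.0)² + (y + 33.1)² = 59.32².
Subtracting the A equation from the B and C equations removes the quadratic terms:
-70.4 x − 23.6 y = 2263.99
-139.4 x − 238.4 y = 17209.10
Solving the 2×2 system: x ≈ -9.9, y ≈ -66.4 km.
Check against A (with the unrounded x, y): √((x − 10.7)²+(y − 86.1)²) = 153.88 ≈ 153.88 km. ✓

-9.9 km east, -66.4 km north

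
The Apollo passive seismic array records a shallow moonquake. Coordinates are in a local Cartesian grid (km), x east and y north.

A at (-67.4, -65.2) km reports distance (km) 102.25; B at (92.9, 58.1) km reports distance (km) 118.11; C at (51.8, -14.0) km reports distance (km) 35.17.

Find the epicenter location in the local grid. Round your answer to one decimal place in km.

Circle about each station: (x + 67.4)² + (y + 65.2)² = 102.25²; (x − 92.9)² + (y − 58.1)² = 118.11²; (x − 51.8)² + (y + 14.0)² = 35.17².
Subtracting the A equation from the B and C equations removes the quadratic terms:
320.6 x + 246.6 y = -282.69
238.4 x + 102.4 y = 3303.57
Solving the 2×2 system: x ≈ 32.5, y ≈ -43.4 km.

32.5 km east, -43.4 km north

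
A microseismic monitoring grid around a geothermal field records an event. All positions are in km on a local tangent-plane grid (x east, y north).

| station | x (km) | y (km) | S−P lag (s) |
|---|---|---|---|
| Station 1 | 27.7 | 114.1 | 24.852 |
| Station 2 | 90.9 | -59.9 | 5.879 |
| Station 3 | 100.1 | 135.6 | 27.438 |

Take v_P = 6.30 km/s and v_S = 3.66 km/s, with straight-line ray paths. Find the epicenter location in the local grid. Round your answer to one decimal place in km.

Distance from S−P lag: d = Δt · v_P v_S / (v_P − v_S) = Δt · (6.30·3.66)/(6.30−3.66) ≈ 8.7341·Δt.
So d_Station 1 = 217.06, d_Station 2 = 51.35, d_Station 3 = 239.65 km.
Circle about each station: (x − 27.7)² + (y − 114.1)² = 217.06²; (x − 90.9)² + (y + 59.9)² = 51.35²; (x − 100.1)² + (y − 135.6)² = 239.65².
Subtracting the Station 1 equation from the Station 2 and Station 3 equations removes the quadratic terms:
126.4 x − 348.0 y = 42542.94
144.8 x + 43.0 y = 4304.19
Solving the 2×2 system: x ≈ 59.6, y ≈ -100.6 km.
Check against Station 1 (with the unrounded x, y): √((x − 27.7)²+(y − 114.1)²) = 217.06 ≈ 217.06 km. ✓

x ≈ 59.6 km, y ≈ -100.6 km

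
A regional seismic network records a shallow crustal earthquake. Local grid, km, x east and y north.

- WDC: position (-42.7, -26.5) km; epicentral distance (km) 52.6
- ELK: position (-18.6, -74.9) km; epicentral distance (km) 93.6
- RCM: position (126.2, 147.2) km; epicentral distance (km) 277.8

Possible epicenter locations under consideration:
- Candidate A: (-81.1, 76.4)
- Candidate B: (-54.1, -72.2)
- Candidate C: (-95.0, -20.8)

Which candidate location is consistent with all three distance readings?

For each candidate, compare |candidate − station| to the reported distance:
Candidate A: residuals WDC 57.2, ELK 70.1, RCM 58.7 → max 70.1 km
Candidate B: residuals WDC 5.5, ELK 58.0, RCM 6.2 → max 58.0 km
Candidate C: residuals WDC 0.0, ELK 0.0, RCM 0.0 → max 0.0 km
Only Candidate C has all residuals ≈ 0.

Candidate C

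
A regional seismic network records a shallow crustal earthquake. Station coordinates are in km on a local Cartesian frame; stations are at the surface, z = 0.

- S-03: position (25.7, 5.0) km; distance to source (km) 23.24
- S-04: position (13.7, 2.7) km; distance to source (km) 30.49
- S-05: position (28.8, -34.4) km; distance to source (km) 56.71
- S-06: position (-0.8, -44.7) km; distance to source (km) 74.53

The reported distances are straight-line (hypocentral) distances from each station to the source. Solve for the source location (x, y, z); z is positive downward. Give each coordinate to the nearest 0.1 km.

Each station gives a sphere (x−x_i)² + (y−y_i)² + z² = d_i² (stations at z=0).
Subtracting the S-03 sphere from S-04 and S-05: z² cancels, leaving linear equations in x and y:
-24.0 x − 4.6 y = -880.05
6.2 x − 78.8 y = -1348.62
Solving: x ≈ 32.893, y ≈ 19.702 km (keep extra digits for the depth step; rounded: 32.9, 19.7).
Then from the S-03 sphere: z² = 23.24² − (x − 25.7)² − (y − 5.0)² with x = 32.893, y = 19.702, so z ≈ 16.499 ≈ 16.5 km.

(32.9, 19.7, 16.5)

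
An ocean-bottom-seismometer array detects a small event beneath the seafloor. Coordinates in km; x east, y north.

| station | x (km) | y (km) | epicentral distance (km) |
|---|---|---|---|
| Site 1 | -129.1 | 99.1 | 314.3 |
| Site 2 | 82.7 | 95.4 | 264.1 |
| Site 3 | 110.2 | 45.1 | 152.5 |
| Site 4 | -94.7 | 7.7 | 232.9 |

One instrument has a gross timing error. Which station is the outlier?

Site 2

Solve using three stations at a time. Using Site 1, Site 3, Site 4 (subtract circle equations pairwise → linear system) gives (x, y) ≈ (107.8, -107.6).
Distances from that point to each station vs reported:
  Site 1: calculated 314.4 vs reported 314.3 → residual 0.1 km
  Site 2: calculated 204.5 vs reported 264.1 → residual 59.6 km
  Site 3: calculated 152.7 vs reported 152.5 → residual 0.2 km
  Site 4: calculated 233.0 vs reported 232.9 → residual 0.1 km
Site 1, Site 3, Site 4 are mutually consistent (residuals ≈ 0); Site 2 is off by 59.6 km.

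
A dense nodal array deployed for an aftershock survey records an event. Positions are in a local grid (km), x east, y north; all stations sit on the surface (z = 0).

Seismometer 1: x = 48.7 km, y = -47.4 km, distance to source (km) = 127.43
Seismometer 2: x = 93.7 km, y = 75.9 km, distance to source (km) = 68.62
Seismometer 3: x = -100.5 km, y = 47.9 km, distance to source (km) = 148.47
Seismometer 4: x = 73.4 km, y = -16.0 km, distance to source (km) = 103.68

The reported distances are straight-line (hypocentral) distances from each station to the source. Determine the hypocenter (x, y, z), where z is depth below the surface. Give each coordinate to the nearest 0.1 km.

(39.7, 72.5, 42.2)

Each station gives a sphere (x−x_i)² + (y−y_i)² + z² = d_i² (stations at z=0).
Subtracting the Seismometer 1 sphere from Seismometer 2 and Seismometer 3: z² cancels, leaving linear equations in x and y:
90.0 x + 246.6 y = 21451.75
-298.4 x + 190.6 y = 1971.27
Solving: x ≈ 39.703, y ≈ 72.500 km (keep extra digits for the depth step; rounded: 39.7, 72.5).
Then from the Seismometer 1 sphere: z² = 127.43² − (x − 48.7)² − (y + 47.4)² with x = 39.703, y = 72.500, so z ≈ 42.207 ≈ 42.2 km.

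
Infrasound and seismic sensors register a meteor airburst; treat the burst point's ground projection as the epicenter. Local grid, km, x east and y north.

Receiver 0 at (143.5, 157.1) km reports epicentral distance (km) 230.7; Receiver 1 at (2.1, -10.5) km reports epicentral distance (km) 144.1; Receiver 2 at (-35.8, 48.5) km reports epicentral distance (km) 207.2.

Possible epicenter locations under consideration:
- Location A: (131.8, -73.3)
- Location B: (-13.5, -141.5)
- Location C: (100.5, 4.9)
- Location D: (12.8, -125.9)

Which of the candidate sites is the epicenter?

Location A

For each candidate, compare |candidate − station| to the reported distance:
Location A: residuals Receiver 0 0.0, Receiver 1 0.0, Receiver 2 0.0 → max 0.0 km
Location B: residuals Receiver 0 106.7, Receiver 1 12.2, Receiver 2 15.9 → max 106.7 km
Location C: residuals Receiver 0 72.5, Receiver 1 44.5, Receiver 2 64.1 → max 72.5 km
Location D: residuals Receiver 0 81.0, Receiver 1 28.2, Receiver 2 26.2 → max 81.0 km
Only Location A has all residuals ≈ 0.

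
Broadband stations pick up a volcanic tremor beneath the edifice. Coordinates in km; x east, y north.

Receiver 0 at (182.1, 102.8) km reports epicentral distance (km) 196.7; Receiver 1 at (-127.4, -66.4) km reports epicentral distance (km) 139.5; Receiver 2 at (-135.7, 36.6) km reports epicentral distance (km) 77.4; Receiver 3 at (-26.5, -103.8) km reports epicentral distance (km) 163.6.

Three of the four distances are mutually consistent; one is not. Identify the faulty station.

Receiver 0

Solve using three stations at a time. Using Receiver 1, Receiver 2, Receiver 3 (subtract circle equations pairwise → linear system) gives (x, y) ≈ (-60.8, 56.2).
Distances from that point to each station vs reported:
  Receiver 0: calculated 247.3 vs reported 196.7 → residual 50.6 km
  Receiver 1: calculated 139.5 vs reported 139.5 → residual 0.0 km
  Receiver 2: calculated 77.4 vs reported 77.4 → residual 0.0 km
  Receiver 3: calculated 163.6 vs reported 163.6 → residual 0.0 km
Receiver 1, Receiver 2, Receiver 3 are mutually consistent (residuals ≈ 0); Receiver 0 is off by 50.6 km.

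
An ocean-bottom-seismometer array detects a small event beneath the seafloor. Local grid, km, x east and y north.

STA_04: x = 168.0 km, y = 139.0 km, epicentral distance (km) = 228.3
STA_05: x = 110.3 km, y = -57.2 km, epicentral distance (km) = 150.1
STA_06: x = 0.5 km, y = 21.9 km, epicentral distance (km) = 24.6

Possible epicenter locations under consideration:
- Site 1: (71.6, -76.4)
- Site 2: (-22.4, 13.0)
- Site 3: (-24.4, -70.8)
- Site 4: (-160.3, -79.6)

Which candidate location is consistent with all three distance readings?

Site 2

For each candidate, compare |candidate − station| to the reported distance:
Site 1: residuals STA_04 7.7, STA_05 106.9, STA_06 96.7 → max 106.9 km
Site 2: residuals STA_04 0.0, STA_05 0.0, STA_06 0.0 → max 0.0 km
Site 3: residuals STA_04 56.4, STA_05 14.7, STA_06 71.4 → max 71.4 km
Site 4: residuals STA_04 166.1, STA_05 121.4, STA_06 165.6 → max 166.1 km
Only Site 2 has all residuals ≈ 0.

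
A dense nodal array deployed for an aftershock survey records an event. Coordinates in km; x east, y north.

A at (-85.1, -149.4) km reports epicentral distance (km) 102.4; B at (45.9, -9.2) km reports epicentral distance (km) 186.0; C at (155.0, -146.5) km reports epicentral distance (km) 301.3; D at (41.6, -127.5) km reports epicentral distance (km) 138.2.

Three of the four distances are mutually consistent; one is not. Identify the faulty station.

D

Solve using three stations at a time. Using A, B, C (subtract circle equations pairwise → linear system) gives (x, y) ≈ (-133.3, -59.0).
Distances from that point to each station vs reported:
  A: calculated 102.5 vs reported 102.4 → residual 0.1 km
  B: calculated 186.0 vs reported 186.0 → residual 0.0 km
  C: calculated 301.3 vs reported 301.3 → residual 0.0 km
  D: calculated 187.9 vs reported 138.2 → residual 49.7 km
A, B, C are mutually consistent (residuals ≈ 0); D is off by 49.7 km.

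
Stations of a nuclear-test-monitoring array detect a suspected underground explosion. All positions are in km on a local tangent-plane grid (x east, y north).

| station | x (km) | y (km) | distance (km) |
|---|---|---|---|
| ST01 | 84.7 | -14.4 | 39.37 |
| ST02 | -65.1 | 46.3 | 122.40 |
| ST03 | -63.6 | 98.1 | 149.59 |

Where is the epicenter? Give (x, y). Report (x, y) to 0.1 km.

x ≈ 47.2 km, y ≈ -2.4 km

Circle about each station: (x − 84.7)² + (y + 14.4)² = 39.37²; (x + 65.1)² + (y − 46.3)² = 122.40²; (x + 63.6)² + (y − 98.1)² = 149.59².
Subtracting the ST01 equation from the ST02 and ST03 equations removes the quadratic terms:
-299.6 x + 121.4 y = -14431.51
-296.6 x + 225.0 y = -14540.05
Solving the 2×2 system: x ≈ 47.2, y ≈ -2.4 km.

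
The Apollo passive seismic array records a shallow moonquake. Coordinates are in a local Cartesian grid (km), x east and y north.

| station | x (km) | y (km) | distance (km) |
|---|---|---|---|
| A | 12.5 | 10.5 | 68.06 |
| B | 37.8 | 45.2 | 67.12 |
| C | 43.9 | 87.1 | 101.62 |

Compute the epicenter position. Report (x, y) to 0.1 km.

Circle about each station: (x − 12.5)² + (y − 10.5)² = 68.06²; (x − 37.8)² + (y − 45.2)² = 67.12²; (x − 43.9)² + (y − 87.1)² = 101.62².
Subtracting the A equation from the B and C equations removes the quadratic terms:
50.6 x + 69.4 y = 3332.45
62.8 x + 153.2 y = 3552.66
Solving the 2×2 system: x ≈ 77.8, y ≈ -8.7 km.
Check against A (with the unrounded x, y): √((x − 12.5)²+(y − 10.5)²) = 68.05 ≈ 68.06 km. ✓

77.8 km east, -8.7 km north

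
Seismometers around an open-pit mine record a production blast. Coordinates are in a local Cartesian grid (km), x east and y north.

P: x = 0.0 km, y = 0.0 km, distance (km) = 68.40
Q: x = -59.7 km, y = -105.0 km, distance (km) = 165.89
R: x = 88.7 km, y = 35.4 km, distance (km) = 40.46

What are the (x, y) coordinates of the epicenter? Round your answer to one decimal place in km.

Circle about each station: x² + y² = 68.40²; (x + 59.7)² + (y + 105.0)² = 165.89²; (x − 88.7)² + (y − 35.4)² = 40.46².
Subtracting the P equation from the Q and R equations removes the quadratic terms:
-119.4 x − 210.0 y = -8251.84
177.4 x + 70.8 y = 12162.40
Solving the 2×2 system: x ≈ 68.4, y ≈ 0.4 km.

x ≈ 68.4 km, y ≈ 0.4 km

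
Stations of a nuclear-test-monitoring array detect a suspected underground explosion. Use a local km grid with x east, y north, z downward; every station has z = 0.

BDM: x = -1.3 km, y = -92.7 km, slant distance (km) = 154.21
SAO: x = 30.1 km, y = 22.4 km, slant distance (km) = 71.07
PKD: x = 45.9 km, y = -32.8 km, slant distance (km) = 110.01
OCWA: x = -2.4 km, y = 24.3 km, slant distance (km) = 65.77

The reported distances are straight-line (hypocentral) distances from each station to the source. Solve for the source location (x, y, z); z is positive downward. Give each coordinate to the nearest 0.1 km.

(4.2, 49.0, 60.6)

Each station gives a sphere (x−x_i)² + (y−y_i)² + z² = d_i² (stations at z=0).
Subtracting the BDM sphere from SAO and PKD: z² cancels, leaving linear equations in x and y:
62.8 x + 230.2 y = 11542.57
94.4 x + 119.8 y = 6266.19
Solving: x ≈ 4.200, y ≈ 48.996 km (keep extra digits for the depth step; rounded: 4.2, 49.0).
Then from the BDM sphere: z² = 154.21² − (x + 1.3)² − (y + 92.7)² with x = 4.200, y = 48.996, so z ≈ 60.603 ≈ 60.6 km.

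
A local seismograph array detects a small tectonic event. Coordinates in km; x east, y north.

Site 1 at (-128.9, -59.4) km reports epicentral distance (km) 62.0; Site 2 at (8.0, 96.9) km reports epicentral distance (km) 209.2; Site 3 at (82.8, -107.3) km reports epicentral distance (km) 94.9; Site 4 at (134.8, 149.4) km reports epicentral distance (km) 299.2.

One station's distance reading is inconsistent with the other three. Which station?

Solve using three stations at a time. Using Site 2, Site 3, Site 4 (subtract circle equations pairwise → linear system) gives (x, y) ≈ (-11.9, -111.3).
Distances from that point to each station vs reported:
  Site 1: calculated 128.0 vs reported 62.0 → residual 66.0 km
  Site 2: calculated 209.2 vs reported 209.2 → residual 0.0 km
  Site 3: calculated 94.8 vs reported 94.9 → residual 0.1 km
  Site 4: calculated 299.2 vs reported 299.2 → residual 0.0 km
Site 2, Site 3, Site 4 are mutually consistent (residuals ≈ 0); Site 1 is off by 66.0 km.

Site 1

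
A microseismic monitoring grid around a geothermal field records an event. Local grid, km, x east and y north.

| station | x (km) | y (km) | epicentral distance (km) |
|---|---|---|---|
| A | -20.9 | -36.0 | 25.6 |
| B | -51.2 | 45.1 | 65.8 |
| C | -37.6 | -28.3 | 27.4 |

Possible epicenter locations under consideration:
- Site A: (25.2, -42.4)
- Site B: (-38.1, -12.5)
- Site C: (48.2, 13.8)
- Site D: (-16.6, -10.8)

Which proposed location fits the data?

Site D

For each candidate, compare |candidate − station| to the reported distance:
Site A: residuals A 20.9, B 50.4, C 37.0 → max 50.4 km
Site B: residuals A 3.5, B 6.7, C 11.6 → max 11.6 km
Site C: residuals A 59.6, B 38.4, C 68.2 → max 68.2 km
Site D: residuals A 0.0, B 0.1, C 0.1 → max 0.1 km
Only Site D has all residuals ≈ 0.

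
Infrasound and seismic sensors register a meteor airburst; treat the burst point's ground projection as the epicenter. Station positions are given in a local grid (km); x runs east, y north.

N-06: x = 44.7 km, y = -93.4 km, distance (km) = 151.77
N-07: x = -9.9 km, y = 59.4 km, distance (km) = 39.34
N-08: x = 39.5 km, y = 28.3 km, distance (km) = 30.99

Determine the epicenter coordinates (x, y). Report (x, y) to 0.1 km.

x ≈ 29.4 km, y ≈ 57.6 km

Circle about each station: (x − 44.7)² + (y + 93.4)² = 151.77²; (x + 9.9)² + (y − 59.4)² = 39.34²; (x − 39.5)² + (y − 28.3)² = 30.99².
Subtracting the N-06 equation from the N-07 and N-08 equations removes the quadratic terms:
-109.2 x + 305.6 y = 14391.22
-10.4 x + 243.4 y = 13713.24
Solving the 2×2 system: x ≈ 29.4, y ≈ 57.6 km.
Check against N-06 (with the unrounded x, y): √((x − 44.7)²+(y + 93.4)²) = 151.77 ≈ 151.77 km. ✓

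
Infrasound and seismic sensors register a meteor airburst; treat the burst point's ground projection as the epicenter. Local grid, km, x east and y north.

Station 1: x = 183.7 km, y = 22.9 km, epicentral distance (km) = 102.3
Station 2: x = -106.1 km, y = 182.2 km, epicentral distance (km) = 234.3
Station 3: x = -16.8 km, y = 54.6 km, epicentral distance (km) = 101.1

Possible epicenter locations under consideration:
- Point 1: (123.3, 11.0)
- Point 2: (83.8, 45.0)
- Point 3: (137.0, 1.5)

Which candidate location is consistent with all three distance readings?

For each candidate, compare |candidate − station| to the reported distance:
Point 1: residuals Station 1 40.7, Station 2 51.9, Station 3 45.6 → max 51.9 km
Point 2: residuals Station 1 0.0, Station 2 0.0, Station 3 0.0 → max 0.0 km
Point 3: residuals Station 1 50.9, Station 2 68.6, Station 3 61.6 → max 68.6 km
Only Point 2 has all residuals ≈ 0.

Point 2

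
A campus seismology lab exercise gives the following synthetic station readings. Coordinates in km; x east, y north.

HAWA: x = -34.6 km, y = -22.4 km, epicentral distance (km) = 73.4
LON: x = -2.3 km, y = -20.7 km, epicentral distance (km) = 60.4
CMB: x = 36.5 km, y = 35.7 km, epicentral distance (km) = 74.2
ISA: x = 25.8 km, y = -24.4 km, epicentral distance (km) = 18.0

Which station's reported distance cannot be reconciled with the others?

Solve using three stations at a time. Using HAWA, CMB, ISA (subtract circle equations pairwise → linear system) gives (x, y) ≈ (37.0, -38.5).
Distances from that point to each station vs reported:
  HAWA: calculated 73.4 vs reported 73.4 → residual 0.0 km
  LON: calculated 43.2 vs reported 60.4 → residual 17.2 km
  CMB: calculated 74.2 vs reported 74.2 → residual 0.0 km
  ISA: calculated 18.0 vs reported 18.0 → residual 0.0 km
HAWA, CMB, ISA are mutually consistent (residuals ≈ 0); LON is off by 17.2 km.

LON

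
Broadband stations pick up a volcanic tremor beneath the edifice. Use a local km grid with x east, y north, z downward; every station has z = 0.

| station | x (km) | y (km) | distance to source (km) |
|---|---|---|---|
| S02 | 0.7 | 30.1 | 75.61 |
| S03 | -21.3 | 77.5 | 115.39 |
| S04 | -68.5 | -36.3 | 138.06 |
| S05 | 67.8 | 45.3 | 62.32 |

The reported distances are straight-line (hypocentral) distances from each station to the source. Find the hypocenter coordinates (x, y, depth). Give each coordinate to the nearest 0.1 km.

Each station gives a sphere (x−x_i)² + (y−y_i)² + z² = d_i² (stations at z=0).
Subtracting the S02 sphere from S03 and S04: z² cancels, leaving linear equations in x and y:
-44.0 x + 94.8 y = -2044.54
-138.4 x − 132.8 y = -8240.25
Solving: x ≈ 55.511, y ≈ 4.198 km (keep extra digits for the depth step; rounded: 55.5, 4.2).
Then from the S02 sphere: z² = 75.61² − (x − 0.7)² − (y − 30.1)² with x = 55.511, y = 4.198, so z ≈ 45.185 ≈ 45.2 km.
Check against S05 (with the unrounded solution): distance 62.31 ≈ 62.32 km. ✓

x ≈ 55.5 km, y ≈ 4.2 km, depth ≈ 45.2 km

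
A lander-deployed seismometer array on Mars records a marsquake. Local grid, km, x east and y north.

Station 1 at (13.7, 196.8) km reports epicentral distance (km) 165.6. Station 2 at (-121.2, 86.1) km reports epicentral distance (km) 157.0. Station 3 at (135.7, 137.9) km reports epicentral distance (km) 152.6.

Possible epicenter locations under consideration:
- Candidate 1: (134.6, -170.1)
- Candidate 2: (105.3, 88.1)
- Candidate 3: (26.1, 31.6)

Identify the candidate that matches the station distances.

For each candidate, compare |candidate − station| to the reported distance:
Candidate 1: residuals Station 1 220.7, Station 2 205.0, Station 3 155.4 → max 220.7 km
Candidate 2: residuals Station 1 23.5, Station 2 69.5, Station 3 94.3 → max 94.3 km
Candidate 3: residuals Station 1 0.1, Station 2 0.1, Station 3 0.1 → max 0.1 km
Only Candidate 3 has all residuals ≈ 0.

Candidate 3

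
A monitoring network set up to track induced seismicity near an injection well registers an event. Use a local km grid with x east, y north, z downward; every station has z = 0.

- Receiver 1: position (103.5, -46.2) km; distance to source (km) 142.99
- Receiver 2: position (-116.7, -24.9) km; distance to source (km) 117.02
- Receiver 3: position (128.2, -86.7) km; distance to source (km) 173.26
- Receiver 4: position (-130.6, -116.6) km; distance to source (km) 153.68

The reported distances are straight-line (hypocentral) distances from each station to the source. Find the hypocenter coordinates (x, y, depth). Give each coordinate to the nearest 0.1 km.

Each station gives a sphere (x−x_i)² + (y−y_i)² + z² = d_i² (stations at z=0).
Subtracting the Receiver 1 sphere from Receiver 2 and Receiver 3: z² cancels, leaving linear equations in x and y:
-440.4 x + 42.6 y = 8144.67
49.4 x − 81.0 y = 1532.55
Solving: x ≈ -21.598, y ≈ -32.093 km (keep extra digits for the depth step; rounded: -21.6, -32.1).
Then from the Receiver 1 sphere: z² = 142.99² − (x − 103.5)² − (y + 46.2)² with x = -21.598, y = -32.093, so z ≈ 67.806 ≈ 67.8 km.

(-21.6, -32.1, 67.8)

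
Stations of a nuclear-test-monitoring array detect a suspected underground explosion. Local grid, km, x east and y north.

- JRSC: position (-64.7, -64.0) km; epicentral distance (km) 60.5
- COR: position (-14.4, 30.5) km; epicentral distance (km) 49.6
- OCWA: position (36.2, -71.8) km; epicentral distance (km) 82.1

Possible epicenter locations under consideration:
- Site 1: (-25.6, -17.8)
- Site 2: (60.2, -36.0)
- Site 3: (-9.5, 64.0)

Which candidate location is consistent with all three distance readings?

Site 1

For each candidate, compare |candidate − station| to the reported distance:
Site 1: residuals JRSC 0.0, COR 0.0, OCWA 0.0 → max 0.0 km
Site 2: residuals JRSC 67.5, COR 50.3, OCWA 39.0 → max 67.5 km
Site 3: residuals JRSC 78.9, COR 15.7, OCWA 61.2 → max 78.9 km
Only Site 1 has all residuals ≈ 0.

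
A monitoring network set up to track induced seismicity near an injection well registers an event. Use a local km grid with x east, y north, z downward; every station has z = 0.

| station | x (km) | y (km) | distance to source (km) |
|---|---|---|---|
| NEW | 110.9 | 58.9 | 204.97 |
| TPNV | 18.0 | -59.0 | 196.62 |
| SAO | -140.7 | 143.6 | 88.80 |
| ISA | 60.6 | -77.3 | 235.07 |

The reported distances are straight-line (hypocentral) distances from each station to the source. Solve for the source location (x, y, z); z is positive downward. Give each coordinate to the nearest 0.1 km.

Each station gives a sphere (x−x_i)² + (y−y_i)² + z² = d_i² (stations at z=0).
Subtracting the NEW sphere from TPNV and SAO: z² cancels, leaving linear equations in x and y:
-185.8 x − 235.8 y = -8609.74
-503.2 x + 169.4 y = 58776.69
Solving: x ≈ -82.603, y ≈ 101.600 km (keep extra digits for the depth step; rounded: -82.6, 101.6).
Then from the NEW sphere: z² = 204.97² − (x − 110.9)² − (y − 58.9)² with x = -82.603, y = 101.600, so z ≈ 52.402 ≈ 52.4 km.
Check against ISA (with the unrounded solution): distance 235.07 ≈ 235.07 km. ✓

x ≈ -82.6 km, y ≈ 101.6 km, depth ≈ 52.4 km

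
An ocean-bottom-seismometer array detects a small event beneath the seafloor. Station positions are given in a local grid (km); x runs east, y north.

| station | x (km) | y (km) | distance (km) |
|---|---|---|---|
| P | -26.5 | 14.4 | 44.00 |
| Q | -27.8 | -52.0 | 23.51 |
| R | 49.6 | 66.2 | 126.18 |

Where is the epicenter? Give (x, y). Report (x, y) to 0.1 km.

Circle about each station: (x + 26.5)² + (y − 14.4)² = 44.00²; (x + 27.8)² + (y + 52.0)² = 23.51²; (x − 49.6)² + (y − 66.2)² = 126.18².
Subtracting the P equation from the Q and R equations removes the quadratic terms:
-2.6 x − 132.8 y = 3950.51
152.2 x + 103.6 y = -8052.40
Solving the 2×2 system: x ≈ -33.1, y ≈ -29.1 km.
Check against P (with the unrounded x, y): √((x + 26.5)²+(y − 14.4)²) = 44.00 ≈ 44.00 km. ✓

x ≈ -33.1 km, y ≈ -29.1 km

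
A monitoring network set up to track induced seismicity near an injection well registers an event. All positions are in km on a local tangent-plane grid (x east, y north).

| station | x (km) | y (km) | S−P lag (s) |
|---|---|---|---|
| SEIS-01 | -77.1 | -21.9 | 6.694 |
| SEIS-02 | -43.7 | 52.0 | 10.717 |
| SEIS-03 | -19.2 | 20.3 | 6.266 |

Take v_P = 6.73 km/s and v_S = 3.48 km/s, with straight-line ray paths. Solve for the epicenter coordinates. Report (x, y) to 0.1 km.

Distance from S−P lag: d = Δt · v_P v_S / (v_P − v_S) = Δt · (6.73·3.48)/(6.73−3.48) ≈ 7.2063·Δt.
So d_SEIS-01 = 48.24, d_SEIS-02 = 77.23, d_SEIS-03 = 45.15 km.
Circle about each station: (x + 77.1)² + (y + 21.9)² = 48.24²; (x + 43.7)² + (y − 52.0)² = 77.23²; (x + 19.2)² + (y − 20.3)² = 45.15².
Subtracting the SEIS-01 equation from the SEIS-02 and SEIS-03 equations removes the quadratic terms:
66.8 x + 147.8 y = -5447.71
115.8 x + 84.4 y = -5354.71
Solving the 2×2 system: x ≈ -28.9, y ≈ -23.8 km.
Check against SEIS-01 (with the unrounded x, y): √((x + 77.1)²+(y + 21.9)²) = 48.24 ≈ 48.24 km. ✓

x ≈ -28.9 km, y ≈ -23.8 km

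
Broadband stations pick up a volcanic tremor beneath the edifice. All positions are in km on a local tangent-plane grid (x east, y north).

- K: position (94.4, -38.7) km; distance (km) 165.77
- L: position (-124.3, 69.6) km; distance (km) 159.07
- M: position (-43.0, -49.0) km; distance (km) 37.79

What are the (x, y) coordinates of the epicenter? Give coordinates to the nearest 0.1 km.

(-66.5, -78.6)

Circle about each station: (x − 94.4)² + (y + 38.7)² = 165.77²; (x + 124.3)² + (y − 69.6)² = 159.07²; (x + 43.0)² + (y + 49.0)² = 37.79².
Subtracting pairs of circle equations eliminates x²+y² and gives linear equations (the radical axes):
-437.4 x + 216.6 y = 12062.03
-274.8 x − 20.6 y = 19892.56
Solving the 2×2 system: x ≈ -66.5, y ≈ -78.6 km.
Check against K (with the unrounded x, y): √((x − 94.4)²+(y + 38.7)²) = 165.77 ≈ 165.77 km. ✓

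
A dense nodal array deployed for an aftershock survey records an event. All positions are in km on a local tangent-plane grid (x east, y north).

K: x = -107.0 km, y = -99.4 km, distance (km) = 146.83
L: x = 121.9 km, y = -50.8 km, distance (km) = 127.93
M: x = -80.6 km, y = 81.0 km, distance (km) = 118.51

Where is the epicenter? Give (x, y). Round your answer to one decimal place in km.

Circle about each station: (x + 107.0)² + (y + 99.4)² = 146.83²; (x − 121.9)² + (y + 50.8)² = 127.93²; (x + 80.6)² + (y − 81.0)² = 118.51².
Subtracting pairs of circle equations eliminates x²+y² and gives linear equations (the radical axes):
457.8 x + 97.2 y = 1303.85
52.8 x + 360.8 y = -757.57
Solving the 2×2 system: x ≈ 3.4, y ≈ -2.6 km.
Check against K (with the unrounded x, y): √((x + 107.0)²+(y + 99.4)²) = 146.83 ≈ 146.83 km. ✓

(3.4, -2.6)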